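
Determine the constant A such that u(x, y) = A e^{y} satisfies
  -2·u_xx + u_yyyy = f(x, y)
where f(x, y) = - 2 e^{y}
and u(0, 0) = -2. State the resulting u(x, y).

Answer: u(x, y) = - 2 e^{y}

Derivation:
Substitute the ansatz u = A e^{y} into the left-hand side.
Derivatives of the ansatz:
  u_xx = 0
  u_yyyy = A e^{y}
Term by term:
  -2·u_xx = 0
  u_yyyy = A e^{y}
So the left-hand side equals
  A e^{y}
This must equal f(x, y) = - 2 e^{y} identically.
Matching coefficients of the independent functions:
  [e^{y}]:  A = -2
Solving: A = -2.
Check against the point condition:
  u(0, 0) = -2  ⟹  A = -2  ✓
Hence u(x, y) = - 2 e^{y}.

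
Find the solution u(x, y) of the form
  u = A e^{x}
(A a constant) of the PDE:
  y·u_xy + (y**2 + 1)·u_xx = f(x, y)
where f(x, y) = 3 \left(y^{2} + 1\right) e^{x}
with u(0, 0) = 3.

Substitute the ansatz u = A e^{x} into the left-hand side.
Derivatives of the ansatz:
  u_xy = 0
  u_xx = A e^{x}
Term by term:
  y·u_xy = 0
  (y**2 + 1)·u_xx = A y^{2} e^{x} + A e^{x}
So the left-hand side equals
  A y^{2} e^{x} + A e^{x}
This must equal f(x, y) identically; expanded, f = 3 y^{2} e^{x} + 3 e^{x}.
Matching coefficients of the independent functions:
  [y^{2} e^{x}, e^{x}]:  A = 3
Solving: A = 3.
Check against the point condition:
  u(0, 0) = 3  ⟹  A = 3  ✓
Hence u(x, y) = 3 e^{x}.

Answer: u(x, y) = 3 e^{x}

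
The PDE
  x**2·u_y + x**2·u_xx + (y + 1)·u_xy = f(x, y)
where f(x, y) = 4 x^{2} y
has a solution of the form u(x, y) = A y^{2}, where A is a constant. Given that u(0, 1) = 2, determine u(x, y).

Answer: u(x, y) = 2 y^{2}

Derivation:
Substitute the ansatz u = A y^{2} into the left-hand side.
Derivatives of the ansatz:
  u_y = 2 A y
  u_xx = 0
  u_xy = 0
Term by term:
  x**2·u_y = 2 A x^{2} y
  x**2·u_xx = 0
  (y + 1)·u_xy = 0
So the left-hand side equals
  2 A x^{2} y
This must equal f(x, y) = 4 x^{2} y identically.
Matching coefficients of the independent functions:
  [x^{2} y]:  2 A = 4
Solving: A = 2.
Check against the point condition:
  u(0, 1) = 2  ⟹  A = 2  ✓
Hence u(x, y) = 2 y^{2}.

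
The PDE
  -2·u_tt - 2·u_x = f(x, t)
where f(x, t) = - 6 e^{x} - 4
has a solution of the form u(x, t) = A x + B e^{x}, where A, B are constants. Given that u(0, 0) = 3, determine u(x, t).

Substitute the ansatz u = A x + B e^{x} into the left-hand side.
Derivatives of the ansatz:
  u_tt = 0
  u_x = A + B e^{x}
Term by term:
  -2·u_tt = 0
  -2·u_x = - 2 A - 2 B e^{x}
So the left-hand side equals
  - 2 A - 2 B e^{x}
This must equal f(x, t) = - 6 e^{x} - 4 identically.
Matching coefficients of the independent functions:
  [constant term]:  - 2 A = -4
  [e^{x}]:  - 2 B = -6
Solving: A = 2, B = 3.
Check against the point condition:
  u(0, 0) = 3  ⟹  B = 3  ✓
Hence u(x, t) = 2 x + 3 e^{x}.

Answer: u(x, t) = 2 x + 3 e^{x}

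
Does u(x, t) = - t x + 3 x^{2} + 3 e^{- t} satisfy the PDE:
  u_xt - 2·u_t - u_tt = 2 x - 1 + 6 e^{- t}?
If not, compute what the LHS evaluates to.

Evaluate each term of the left-hand side for u = - t x + 3 x^{2} + 3 e^{- t}.
Derivatives:
  u_xt = -1
  u_t = - x - 3 e^{- t}
  u_tt = 3 e^{- t}
Terms:
  u_xt = -1
  -2·u_t = 2 x + 6 e^{- t}
  -u_tt = - 3 e^{- t}
Sum: LHS = 2 x - 1 + 3 e^{- t}
Given right-hand side: 2 x - 1 + 6 e^{- t}. Difference LHS − RHS = - 3 e^{- t} ≠ 0, so u is not a solution.

Answer: No, the LHS evaluates to 2 x - 1 + 3 e^{- t}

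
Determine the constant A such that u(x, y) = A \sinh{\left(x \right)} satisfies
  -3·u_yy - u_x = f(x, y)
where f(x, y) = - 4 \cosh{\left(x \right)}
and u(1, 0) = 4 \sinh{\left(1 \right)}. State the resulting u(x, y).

Substitute the ansatz u = A \sinh{\left(x \right)} into the left-hand side.
Derivatives of the ansatz:
  u_yy = 0
  u_x = A \cosh{\left(x \right)}
Term by term:
  -3·u_yy = 0
  -u_x = - A \cosh{\left(x \right)}
So the left-hand side equals
  - A \cosh{\left(x \right)}
This must equal f(x, y) = - 4 \cosh{\left(x \right)} identically.
Matching coefficients of the independent functions:
  [\cosh{\left(x \right)}]:  - A = -4
Solving: A = 4.
Check against the point condition:
  u(1, 0) = 4 \sinh{\left(1 \right)}  ⟹  A \sinh{\left(1 \right)} = 4 \sinh{\left(1 \right)}  ✓
Hence u(x, y) = 4 \sinh{\left(x \right)}.

Answer: u(x, y) = 4 \sinh{\left(x \right)}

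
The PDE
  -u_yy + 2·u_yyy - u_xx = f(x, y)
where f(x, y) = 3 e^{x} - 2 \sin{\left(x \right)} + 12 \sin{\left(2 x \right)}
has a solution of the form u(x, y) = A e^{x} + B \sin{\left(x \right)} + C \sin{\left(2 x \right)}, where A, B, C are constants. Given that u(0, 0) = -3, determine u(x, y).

Substitute the ansatz u = A e^{x} + B \sin{\left(x \right)} + C \sin{\left(2 x \right)} into the left-hand side.
Derivatives of the ansatz:
  u_yy = 0
  u_yyy = 0
  u_xx = A e^{x} - B \sin{\left(x \right)} - 4 C \sin{\left(2 x \right)}
Term by term:
  -u_yy = 0
  2·u_yyy = 0
  -u_xx = - A e^{x} + B \sin{\left(x \right)} + 4 C \sin{\left(2 x \right)}
So the left-hand side equals
  - A e^{x} + B \sin{\left(x \right)} + 4 C \sin{\left(2 x \right)}
This must equal f(x, y) = 3 e^{x} - 2 \sin{\left(x \right)} + 12 \sin{\left(2 x \right)} identically.
Matching coefficients of the independent functions:
  [e^{x}]:  - A = 3
  [\sin{\left(x \right)}]:  B = -2
  [\sin{\left(2 x \right)}]:  4 C = 12
Solving: A = -3, B = -2, C = 3.
Check against the point condition:
  u(0, 0) = -3  ⟹  A = -3  ✓
Hence u(x, y) = - 3 e^{x} - 2 \sin{\left(x \right)} + 3 \sin{\left(2 x \right)}.

Answer: u(x, y) = - 3 e^{x} - 2 \sin{\left(x \right)} + 3 \sin{\left(2 x \right)}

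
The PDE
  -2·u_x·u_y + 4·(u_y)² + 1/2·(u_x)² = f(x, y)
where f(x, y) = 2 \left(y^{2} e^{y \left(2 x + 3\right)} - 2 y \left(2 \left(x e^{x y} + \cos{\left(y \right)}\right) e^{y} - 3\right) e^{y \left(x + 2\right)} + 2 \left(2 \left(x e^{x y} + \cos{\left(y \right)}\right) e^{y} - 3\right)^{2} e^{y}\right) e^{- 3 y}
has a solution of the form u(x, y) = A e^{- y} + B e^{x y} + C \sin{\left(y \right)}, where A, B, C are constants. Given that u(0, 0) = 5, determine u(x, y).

Answer: u(x, y) = 2 e^{x y} + 2 \sin{\left(y \right)} + 3 e^{- y}

Derivation:
Substitute the ansatz u = A e^{- y} + B e^{x y} + C \sin{\left(y \right)} into the left-hand side.
Derivatives of the ansatz:
  u_x = B y e^{x y}
  u_y = - A e^{- y} + B x e^{x y} + C \cos{\left(y \right)}
Term by term:
  -2·u_x·u_y = 2 A B y e^{- y} e^{x y} - 2 B^{2} x y e^{2 x y} - 2 B C y e^{x y} \cos{\left(y \right)}
  4·(u_y)² = 4 A^{2} e^{- 2 y} - 8 A B x e^{- y} e^{x y} - 8 A C e^{- y} \cos{\left(y \right)} + 4 B^{2} x^{2} e^{2 x y} + 8 B C x e^{x y} \cos{\left(y \right)} + 4 C^{2} \cos^{2}{\left(y \right)}
  1/2·(u_x)² = \frac{B^{2} y^{2} e^{2 x y}}{2}
So the left-hand side equals
  4 A^{2} e^{- 2 y} - 8 A B x e^{- y} e^{x y} + 2 A B y e^{- y} e^{x y} - 8 A C e^{- y} \cos{\left(y \right)} + 4 B^{2} x^{2} e^{2 x y} - 2 B^{2} x y e^{2 x y} + \frac{B^{2} y^{2} e^{2 x y}}{2} + 8 B C x e^{x y} \cos{\left(y \right)} - 2 B C y e^{x y} \cos{\left(y \right)} + 4 C^{2} \cos^{2}{\left(y \right)}
This must equal f(x, y) identically; expanded, f = 16 x^{2} e^{2 x y} - 8 x y e^{2 x y} + 32 x e^{x y} \cos{\left(y \right)} - 48 x e^{- y} e^{x y} + 2 y^{2} e^{2 x y} - 8 y e^{x y} \cos{\left(y \right)} + 12 y e^{- y} e^{x y} + 16 \cos^{2}{\left(y \right)} - 48 e^{- y} \cos{\left(y \right)} + 36 e^{- 2 y}.
Matching coefficients of the independent functions:
  [x^{2} e^{2 x y}]:  4 B^{2} = 16
  [y^{2} e^{2 x y}]:  \frac{B^{2}}{2} = 2
  [e^{- y} \cos{\left(y \right)}]:  - 8 A C = -48
  [x y e^{2 x y}]:  - 2 B^{2} = -8
  [x e^{- y} e^{x y}]:  - 8 A B = -48
  [x e^{x y} \cos{\left(y \right)}]:  8 B C = 32
  [y e^{- y} e^{x y}]:  2 A B = 12
  [y e^{x y} \cos{\left(y \right)}]:  - 2 B C = -8
  [e^{- 2 y}]:  4 A^{2} = 36
  [\cos^{2}{\left(y \right)}]:  4 C^{2} = 16
These equations allow (A, B, C) = (-3, -2, -2) or (3, 2, 2).
Impose the point condition(s):
  u(0, 0) = 5  ⟹  A + B = 5
Only A = 3, B = 2, C = 2 satisfies everything.
Hence u(x, y) = 2 e^{x y} + 2 \sin{\left(y \right)} + 3 e^{- y}.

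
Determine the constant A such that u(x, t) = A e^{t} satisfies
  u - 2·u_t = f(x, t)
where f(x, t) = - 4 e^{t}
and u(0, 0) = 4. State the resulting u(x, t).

Answer: u(x, t) = 4 e^{t}

Derivation:
Substitute the ansatz u = A e^{t} into the left-hand side.
Derivatives of the ansatz:
  u_t = A e^{t}
Term by term:
  u = A e^{t}
  -2·u_t = - 2 A e^{t}
So the left-hand side equals
  - A e^{t}
This must equal f(x, t) = - 4 e^{t} identically.
Matching coefficients of the independent functions:
  [e^{t}]:  - A = -4
Solving: A = 4.
Check against the point condition:
  u(0, 0) = 4  ⟹  A = 4  ✓
Hence u(x, t) = 4 e^{t}.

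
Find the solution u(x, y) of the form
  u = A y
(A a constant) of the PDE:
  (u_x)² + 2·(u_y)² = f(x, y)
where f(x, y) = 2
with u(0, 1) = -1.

Answer: u(x, y) = - y

Derivation:
Substitute the ansatz u = A y into the left-hand side.
Derivatives of the ansatz:
  u_x = 0
  u_y = A
Term by term:
  (u_x)² = 0
  2·(u_y)² = 2 A^{2}
So the left-hand side equals
  2 A^{2}
This must equal f(x, y) = 2 identically.
Matching coefficients of the independent functions:
  [constant term]:  2 A^{2} = 2
These equations allow (A) = (-1) or (1).
Impose the point condition(s):
  u(0, 1) = -1  ⟹  A = -1
Only A = -1 satisfies everything.
Hence u(x, y) = - y.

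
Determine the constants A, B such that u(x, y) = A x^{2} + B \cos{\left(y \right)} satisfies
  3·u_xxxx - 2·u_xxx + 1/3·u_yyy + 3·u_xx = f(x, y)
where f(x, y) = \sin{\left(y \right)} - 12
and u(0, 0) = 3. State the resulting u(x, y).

Substitute the ansatz u = A x^{2} + B \cos{\left(y \right)} into the left-hand side.
Derivatives of the ansatz:
  u_xxxx = 0
  u_xxx = 0
  u_yyy = B \sin{\left(y \right)}
  u_xx = 2 A
Term by term:
  3·u_xxxx = 0
  -2·u_xxx = 0
  1/3·u_yyy = \frac{B \sin{\left(y \right)}}{3}
  3·u_xx = 6 A
So the left-hand side equals
  6 A + \frac{B \sin{\left(y \right)}}{3}
This must equal f(x, y) = \sin{\left(y \right)} - 12 identically.
Matching coefficients of the independent functions:
  [constant term]:  6 A = -12
  [\sin{\left(y \right)}]:  \frac{B}{3} = 1
Solving: A = -2, B = 3.
Check against the point condition:
  u(0, 0) = 3  ⟹  B = 3  ✓
Hence u(x, y) = - 2 x^{2} + 3 \cos{\left(y \right)}.

Answer: u(x, y) = - 2 x^{2} + 3 \cos{\left(y \right)}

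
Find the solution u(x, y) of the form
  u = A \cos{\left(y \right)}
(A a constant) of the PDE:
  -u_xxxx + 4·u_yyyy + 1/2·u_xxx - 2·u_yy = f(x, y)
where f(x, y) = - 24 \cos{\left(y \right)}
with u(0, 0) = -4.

Substitute the ansatz u = A \cos{\left(y \right)} into the left-hand side.
Derivatives of the ansatz:
  u_xxxx = 0
  u_yyyy = A \cos{\left(y \right)}
  u_xxx = 0
  u_yy = - A \cos{\left(y \right)}
Term by term:
  -u_xxxx = 0
  4·u_yyyy = 4 A \cos{\left(y \right)}
  1/2·u_xxx = 0
  -2·u_yy = 2 A \cos{\left(y \right)}
So the left-hand side equals
  6 A \cos{\left(y \right)}
This must equal f(x, y) = - 24 \cos{\left(y \right)} identically.
Matching coefficients of the independent functions:
  [\cos{\left(y \right)}]:  6 A = -24
Solving: A = -4.
Check against the point condition:
  u(0, 0) = -4  ⟹  A = -4  ✓
Hence u(x, y) = - 4 \cos{\left(y \right)}.

Answer: u(x, y) = - 4 \cos{\left(y \right)}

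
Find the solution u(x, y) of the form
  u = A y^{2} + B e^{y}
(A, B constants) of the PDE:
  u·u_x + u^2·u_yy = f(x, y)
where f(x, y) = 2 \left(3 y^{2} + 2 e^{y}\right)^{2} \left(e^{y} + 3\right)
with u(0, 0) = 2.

Answer: u(x, y) = 3 y^{2} + 2 e^{y}

Derivation:
Substitute the ansatz u = A y^{2} + B e^{y} into the left-hand side.
Derivatives of the ansatz:
  u_x = 0
  u_yy = 2 A + B e^{y}
Term by term:
  u·u_x = 0
  u^2·u_yy = 2 A^{3} y^{4} + A^{2} B y^{4} e^{y} + 4 A^{2} B y^{2} e^{y} + 2 A B^{2} y^{2} e^{2 y} + 2 A B^{2} e^{2 y} + B^{3} e^{3 y}
So the left-hand side equals
  2 A^{3} y^{4} + A^{2} B y^{4} e^{y} + 4 A^{2} B y^{2} e^{y} + 2 A B^{2} y^{2} e^{2 y} + 2 A B^{2} e^{2 y} + B^{3} e^{3 y}
This must equal f(x, y) identically; expanded, f = 18 y^{4} e^{y} + 54 y^{4} + 24 y^{2} e^{2 y} + 72 y^{2} e^{y} + 8 e^{3 y} + 24 e^{2 y}.
Matching coefficients of the independent functions:
  [y^{4}]:  2 A^{3} = 54
  [y^{2} e^{y}]:  4 A^{2} B = 72
  [y^{2} e^{2 y}, e^{2 y}]:  2 A B^{2} = 24
  [y^{4} e^{y}]:  A^{2} B = 18
  [e^{3 y}]:  B^{3} = 8
Solving: A = 3, B = 2.
Check against the point condition:
  u(0, 0) = 2  ⟹  B = 2  ✓
Hence u(x, y) = 3 y^{2} + 2 e^{y}.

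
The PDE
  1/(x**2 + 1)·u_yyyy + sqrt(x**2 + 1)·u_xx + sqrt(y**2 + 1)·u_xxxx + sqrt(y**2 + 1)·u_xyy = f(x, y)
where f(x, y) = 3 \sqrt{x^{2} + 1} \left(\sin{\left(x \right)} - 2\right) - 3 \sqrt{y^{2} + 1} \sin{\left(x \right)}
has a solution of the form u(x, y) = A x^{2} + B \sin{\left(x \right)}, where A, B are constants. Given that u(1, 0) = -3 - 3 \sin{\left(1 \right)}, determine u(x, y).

Substitute the ansatz u = A x^{2} + B \sin{\left(x \right)} into the left-hand side.
Derivatives of the ansatz:
  u_yyyy = 0
  u_xx = 2 A - B \sin{\left(x \right)}
  u_xxxx = B \sin{\left(x \right)}
  u_xyy = 0
Term by term:
  1/(x**2 + 1)·u_yyyy = 0
  sqrt(x**2 + 1)·u_xx = 2 A \sqrt{x^{2} + 1} - B \sqrt{x^{2} + 1} \sin{\left(x \right)}
  sqrt(y**2 + 1)·u_xxxx = B \sqrt{y^{2} + 1} \sin{\left(x \right)}
  sqrt(y**2 + 1)·u_xyy = 0
So the left-hand side equals
  2 A \sqrt{x^{2} + 1} - B \sqrt{x^{2} + 1} \sin{\left(x \right)} + B \sqrt{y^{2} + 1} \sin{\left(x \right)}
This must equal f(x, y) identically; expanded, f = 3 \sqrt{x^{2} + 1} \sin{\left(x \right)} - 6 \sqrt{x^{2} + 1} - 3 \sqrt{y^{2} + 1} \sin{\left(x \right)}.
Matching coefficients of the independent functions:
  [\sqrt{x^{2} + 1} \sin{\left(x \right)}]:  - B = 3
  [\sqrt{y^{2} + 1} \sin{\left(x \right)}]:  B = -3
  [\sqrt{x^{2} + 1}]:  2 A = -6
Solving: A = -3, B = -3.
Check against the point condition:
  u(1, 0) = -3 - 3 \sin{\left(1 \right)}  ⟹  A + B \sin{\left(1 \right)} = -3 - 3 \sin{\left(1 \right)}  ✓
Hence u(x, y) = - 3 x^{2} - 3 \sin{\left(x \right)}.

Answer: u(x, y) = - 3 x^{2} - 3 \sin{\left(x \right)}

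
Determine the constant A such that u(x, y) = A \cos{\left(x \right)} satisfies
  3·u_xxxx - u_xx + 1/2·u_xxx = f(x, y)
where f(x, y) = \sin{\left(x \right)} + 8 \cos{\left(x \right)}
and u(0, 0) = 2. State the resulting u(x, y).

Substitute the ansatz u = A \cos{\left(x \right)} into the left-hand side.
Derivatives of the ansatz:
  u_xxxx = A \cos{\left(x \right)}
  u_xx = - A \cos{\left(x \right)}
  u_xxx = A \sin{\left(x \right)}
Term by term:
  3·u_xxxx = 3 A \cos{\left(x \right)}
  -u_xx = A \cos{\left(x \right)}
  1/2·u_xxx = \frac{A \sin{\left(x \right)}}{2}
So the left-hand side equals
  \frac{A \sin{\left(x \right)}}{2} + 4 A \cos{\left(x \right)}
This must equal f(x, y) = \sin{\left(x \right)} + 8 \cos{\left(x \right)} identically.
Matching coefficients of the independent functions:
  [\sin{\left(x \right)}]:  \frac{A}{2} = 1
  [\cos{\left(x \right)}]:  4 A = 8
Solving: A = 2.
Check against the point condition:
  u(0, 0) = 2  ⟹  A = 2  ✓
Hence u(x, y) = 2 \cos{\left(x \right)}.

Answer: u(x, y) = 2 \cos{\left(x \right)}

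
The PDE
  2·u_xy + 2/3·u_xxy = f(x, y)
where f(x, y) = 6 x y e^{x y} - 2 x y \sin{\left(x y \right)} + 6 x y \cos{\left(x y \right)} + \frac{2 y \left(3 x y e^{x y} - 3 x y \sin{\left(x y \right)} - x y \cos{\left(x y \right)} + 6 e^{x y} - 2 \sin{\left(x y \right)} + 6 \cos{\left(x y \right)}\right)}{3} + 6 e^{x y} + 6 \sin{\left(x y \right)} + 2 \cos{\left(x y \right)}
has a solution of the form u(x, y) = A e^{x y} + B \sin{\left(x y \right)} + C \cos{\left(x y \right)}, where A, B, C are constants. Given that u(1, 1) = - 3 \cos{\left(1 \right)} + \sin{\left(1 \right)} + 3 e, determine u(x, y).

Answer: u(x, y) = 3 e^{x y} + \sin{\left(x y \right)} - 3 \cos{\left(x y \right)}

Derivation:
Substitute the ansatz u = A e^{x y} + B \sin{\left(x y \right)} + C \cos{\left(x y \right)} into the left-hand side.
Derivatives of the ansatz:
  u_xy = A x y e^{x y} + A e^{x y} - B x y \sin{\left(x y \right)} + B \cos{\left(x y \right)} - C x y \cos{\left(x y \right)} - C \sin{\left(x y \right)}
  u_xxy = A x y^{2} e^{x y} + 2 A y e^{x y} - B x y^{2} \cos{\left(x y \right)} - 2 B y \sin{\left(x y \right)} + C x y^{2} \sin{\left(x y \right)} - 2 C y \cos{\left(x y \right)}
Term by term:
  2·u_xy = 2 A x y e^{x y} + 2 A e^{x y} - 2 B x y \sin{\left(x y \right)} + 2 B \cos{\left(x y \right)} - 2 C x y \cos{\left(x y \right)} - 2 C \sin{\left(x y \right)}
  2/3·u_xxy = \frac{2 A x y^{2} e^{x y}}{3} + \frac{4 A y e^{x y}}{3} - \frac{2 B x y^{2} \cos{\left(x y \right)}}{3} - \frac{4 B y \sin{\left(x y \right)}}{3} + \frac{2 C x y^{2} \sin{\left(x y \right)}}{3} - \frac{4 C y \cos{\left(x y \right)}}{3}
So the left-hand side equals
  \frac{2 A x y^{2} e^{x y}}{3} + 2 A x y e^{x y} + \frac{4 A y e^{x y}}{3} + 2 A e^{x y} - \frac{2 B x y^{2} \cos{\left(x y \right)}}{3} - 2 B x y \sin{\left(x y \right)} - \frac{4 B y \sin{\left(x y \right)}}{3} + 2 B \cos{\left(x y \right)} + \frac{2 C x y^{2} \sin{\left(x y \right)}}{3} - 2 C x y \cos{\left(x y \right)} - \frac{4 C y \cos{\left(x y \right)}}{3} - 2 C \sin{\left(x y \right)}
This must equal f(x, y) identically; expanded, f = 2 x y^{2} e^{x y} - 2 x y^{2} \sin{\left(x y \right)} - \frac{2 x y^{2} \cos{\left(x y \right)}}{3} + 6 x y e^{x y} - 2 x y \sin{\left(x y \right)} + 6 x y \cos{\left(x y \right)} + 4 y e^{x y} - \frac{4 y \sin{\left(x y \right)}}{3} + 4 y \cos{\left(x y \right)} + 6 e^{x y} + 6 \sin{\left(x y \right)} + 2 \cos{\left(x y \right)}.
Matching coefficients of the independent functions:
  [y e^{x y}]:  \frac{4 A}{3} = 4
  [y \sin{\left(x y \right)}]:  - \frac{4 B}{3} = - \frac{4}{3}
  [y \cos{\left(x y \right)}]:  - \frac{4 C}{3} = 4
  [x y e^{x y}, e^{x y}]:  2 A = 6
  [x y \sin{\left(x y \right)}]:  - 2 B = -2
  [x y \cos{\left(x y \right)}, \sin{\left(x y \right)}]:  - 2 C = 6
  [x y^{2} e^{x y}]:  \frac{2 A}{3} = 2
  [x y^{2} \sin{\left(x y \right)}]:  \frac{2 C}{3} = -2
  [x y^{2} \cos{\left(x y \right)}]:  - \frac{2 B}{3} = - \frac{2}{3}
  [\cos{\left(x y \right)}]:  2 B = 2
Solving: A = 3, B = 1, C = -3.
Check against the point condition:
  u(1, 1) = - 3 \cos{\left(1 \right)} + \sin{\left(1 \right)} + 3 e  ⟹  e A + B \sin{\left(1 \right)} + C \cos{\left(1 \right)} = - 3 \cos{\left(1 \right)} + \sin{\left(1 \right)} + 3 e  ✓
Hence u(x, y) = 3 e^{x y} + \sin{\left(x y \right)} - 3 \cos{\left(x y \right)}.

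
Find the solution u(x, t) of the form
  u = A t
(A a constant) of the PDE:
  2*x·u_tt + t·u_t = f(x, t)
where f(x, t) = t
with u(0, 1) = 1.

Substitute the ansatz u = A t into the left-hand side.
Derivatives of the ansatz:
  u_tt = 0
  u_t = A
Term by term:
  2*x·u_tt = 0
  t·u_t = A t
So the left-hand side equals
  A t
This must equal f(x, t) = t identically.
Matching coefficients of the independent functions:
  [t]:  A = 1
Solving: A = 1.
Check against the point condition:
  u(0, 1) = 1  ⟹  A = 1  ✓
Hence u(x, t) = t.

Answer: u(x, t) = t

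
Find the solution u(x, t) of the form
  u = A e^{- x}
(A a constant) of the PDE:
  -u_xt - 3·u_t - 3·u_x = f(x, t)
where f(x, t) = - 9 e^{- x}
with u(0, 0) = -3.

Substitute the ansatz u = A e^{- x} into the left-hand side.
Derivatives of the ansatz:
  u_xt = 0
  u_t = 0
  u_x = - A e^{- x}
Term by term:
  -u_xt = 0
  -3·u_t = 0
  -3·u_x = 3 A e^{- x}
So the left-hand side equals
  3 A e^{- x}
This must equal f(x, t) = - 9 e^{- x} identically.
Matching coefficients of the independent functions:
  [e^{- x}]:  3 A = -9
Solving: A = -3.
Check against the point condition:
  u(0, 0) = -3  ⟹  A = -3  ✓
Hence u(x, t) = - 3 e^{- x}.

Answer: u(x, t) = - 3 e^{- x}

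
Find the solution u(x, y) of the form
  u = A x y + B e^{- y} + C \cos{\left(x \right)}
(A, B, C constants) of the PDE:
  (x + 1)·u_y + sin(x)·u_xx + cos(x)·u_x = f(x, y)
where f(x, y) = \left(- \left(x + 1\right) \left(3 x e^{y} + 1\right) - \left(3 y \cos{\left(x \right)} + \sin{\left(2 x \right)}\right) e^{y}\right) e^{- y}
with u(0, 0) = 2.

Substitute the ansatz u = A x y + B e^{- y} + C \cos{\left(x \right)} into the left-hand side.
Derivatives of the ansatz:
  u_y = A x - B e^{- y}
  u_xx = - C \cos{\left(x \right)}
  u_x = A y - C \sin{\left(x \right)}
Term by term:
  (x + 1)·u_y = A x^{2} + A x - B x e^{- y} - B e^{- y}
  sin(x)·u_xx = - C \sin{\left(x \right)} \cos{\left(x \right)}
  cos(x)·u_x = A y \cos{\left(x \right)} - C \sin{\left(x \right)} \cos{\left(x \right)}
So the left-hand side equals
  A x^{2} + A x + A y \cos{\left(x \right)} - B x e^{- y} - B e^{- y} - 2 C \sin{\left(x \right)} \cos{\left(x \right)}
This must equal f(x, y) identically; expanded, f = - 3 x^{2} - 3 x - x e^{- y} - 3 y \cos{\left(x \right)} - 2 \sin{\left(x \right)} \cos{\left(x \right)} - e^{- y}.
Matching coefficients of the independent functions:
  [x, x^{2}, y \cos{\left(x \right)}]:  A = -3
  [x e^{- y}, e^{- y}]:  - B = -1
  [\sin{\left(x \right)} \cos{\left(x \right)}]:  - 2 C = -2
Solving: A = -3, B = 1, C = 1.
Check against the point condition:
  u(0, 0) = 2  ⟹  B + C = 2  ✓
Hence u(x, y) = - 3 x y + \cos{\left(x \right)} + e^{- y}.

Answer: u(x, y) = - 3 x y + \cos{\left(x \right)} + e^{- y}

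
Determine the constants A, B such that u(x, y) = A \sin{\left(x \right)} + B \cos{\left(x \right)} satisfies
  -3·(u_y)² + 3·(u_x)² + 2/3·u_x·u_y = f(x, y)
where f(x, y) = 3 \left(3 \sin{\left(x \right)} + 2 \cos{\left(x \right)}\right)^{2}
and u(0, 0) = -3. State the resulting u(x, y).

Answer: u(x, y) = 2 \sin{\left(x \right)} - 3 \cos{\left(x \right)}

Derivation:
Substitute the ansatz u = A \sin{\left(x \right)} + B \cos{\left(x \right)} into the left-hand side.
Derivatives of the ansatz:
  u_y = 0
  u_x = A \cos{\left(x \right)} - B \sin{\left(x \right)}
Term by term:
  -3·(u_y)² = 0
  3·(u_x)² = 3 A^{2} \cos^{2}{\left(x \right)} - 6 A B \sin{\left(x \right)} \cos{\left(x \right)} + 3 B^{2} \sin^{2}{\left(x \right)}
  2/3·u_x·u_y = 0
So the left-hand side equals
  3 A^{2} \cos^{2}{\left(x \right)} - 6 A B \sin{\left(x \right)} \cos{\left(x \right)} + 3 B^{2} \sin^{2}{\left(x \right)}
This must equal f(x, y) identically; expanded, f = 27 \sin^{2}{\left(x \right)} + 36 \sin{\left(x \right)} \cos{\left(x \right)} + 12 \cos^{2}{\left(x \right)}.
Matching coefficients of the independent functions:
  [\sin{\left(x \right)} \cos{\left(x \right)}]:  - 6 A B = 36
  [\sin^{2}{\left(x \right)}]:  3 B^{2} = 27
  [\cos^{2}{\left(x \right)}]:  3 A^{2} = 12
These equations allow (A, B) = (-2, 3) or (2, -3).
Impose the point condition(s):
  u(0, 0) = -3  ⟹  B = -3
Only A = 2, B = -3 satisfies everything.
Hence u(x, y) = 2 \sin{\left(x \right)} - 3 \cos{\left(x \right)}.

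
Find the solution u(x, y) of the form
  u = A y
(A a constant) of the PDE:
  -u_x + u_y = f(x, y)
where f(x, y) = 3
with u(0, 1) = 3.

Substitute the ansatz u = A y into the left-hand side.
Derivatives of the ansatz:
  u_x = 0
  u_y = A
Term by term:
  -u_x = 0
  u_y = A
So the left-hand side equals
  A
This must equal f(x, y) = 3 identically.
Matching coefficients of the independent functions:
  [constant term]:  A = 3
Solving: A = 3.
Check against the point condition:
  u(0, 1) = 3  ⟹  A = 3  ✓
Hence u(x, y) = 3 y.

Answer: u(x, y) = 3 y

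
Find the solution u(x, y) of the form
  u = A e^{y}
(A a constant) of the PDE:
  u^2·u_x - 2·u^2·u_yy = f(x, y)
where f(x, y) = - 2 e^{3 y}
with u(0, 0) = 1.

Substitute the ansatz u = A e^{y} into the left-hand side.
Derivatives of the ansatz:
  u_x = 0
  u_yy = A e^{y}
Term by term:
  u^2·u_x = 0
  -2·u^2·u_yy = - 2 A^{3} e^{3 y}
So the left-hand side equals
  - 2 A^{3} e^{3 y}
This must equal f(x, y) = - 2 e^{3 y} identically.
Matching coefficients of the independent functions:
  [e^{3 y}]:  - 2 A^{3} = -2
Solving: A = 1.
Check against the point condition:
  u(0, 0) = 1  ⟹  A = 1  ✓
Hence u(x, y) = e^{y}.

Answer: u(x, y) = e^{y}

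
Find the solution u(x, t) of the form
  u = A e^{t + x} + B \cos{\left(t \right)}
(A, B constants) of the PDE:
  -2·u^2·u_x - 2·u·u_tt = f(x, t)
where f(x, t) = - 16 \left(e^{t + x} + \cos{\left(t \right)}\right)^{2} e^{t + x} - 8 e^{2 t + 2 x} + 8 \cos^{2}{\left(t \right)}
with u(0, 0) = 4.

Substitute the ansatz u = A e^{t + x} + B \cos{\left(t \right)} into the left-hand side.
Derivatives of the ansatz:
  u_x = A e^{t} e^{x}
  u_tt = A e^{t} e^{x} - B \cos{\left(t \right)}
Term by term:
  -2·u^2·u_x = - 2 A^{3} e^{3 t} e^{3 x} - 4 A^{2} B e^{2 t} e^{2 x} \cos{\left(t \right)} - 2 A B^{2} e^{t} e^{x} \cos^{2}{\left(t \right)}
  -2·u·u_tt = - 2 A^{2} e^{2 t} e^{2 x} + 2 B^{2} \cos^{2}{\left(t \right)}
So the left-hand side equals
  - 2 A^{3} e^{3 t} e^{3 x} - 4 A^{2} B e^{2 t} e^{2 x} \cos{\left(t \right)} - 2 A^{2} e^{2 t} e^{2 x} - 2 A B^{2} e^{t} e^{x} \cos^{2}{\left(t \right)} + 2 B^{2} \cos^{2}{\left(t \right)}
This must equal f(x, t) identically; expanded, f = - 16 e^{3 t} e^{3 x} - 32 e^{2 t} e^{2 x} \cos{\left(t \right)} - 8 e^{2 t} e^{2 x} - 16 e^{t} e^{x} \cos^{2}{\left(t \right)} + 8 \cos^{2}{\left(t \right)}.
Matching coefficients of the independent functions:
  [e^{2 t} e^{2 x}]:  - 2 A^{2} = -8
  [e^{3 t} e^{3 x}]:  - 2 A^{3} = -16
  [e^{t} e^{x} \cos^{2}{\left(t \right)}]:  - 2 A B^{2} = -16
  [e^{2 t} e^{2 x} \cos{\left(t \right)}]:  - 4 A^{2} B = -32
  [\cos^{2}{\left(t \right)}]:  2 B^{2} = 8
Solving: A = 2, B = 2.
Check against the point condition:
  u(0, 0) = 4  ⟹  A + B = 4  ✓
Hence u(x, t) = 2 e^{t + x} + 2 \cos{\left(t \right)}.

Answer: u(x, t) = 2 e^{t + x} + 2 \cos{\left(t \right)}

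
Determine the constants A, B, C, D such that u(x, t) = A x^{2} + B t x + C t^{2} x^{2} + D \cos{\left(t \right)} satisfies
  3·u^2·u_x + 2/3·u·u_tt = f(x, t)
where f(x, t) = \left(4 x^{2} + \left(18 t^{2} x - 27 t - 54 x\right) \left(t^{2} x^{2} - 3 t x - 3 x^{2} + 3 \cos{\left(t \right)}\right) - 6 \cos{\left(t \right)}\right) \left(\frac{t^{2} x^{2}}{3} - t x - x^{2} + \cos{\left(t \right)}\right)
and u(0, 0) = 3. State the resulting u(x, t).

Answer: u(x, t) = t^{2} x^{2} - 3 t x - 3 x^{2} + 3 \cos{\left(t \right)}

Derivation:
Substitute the ansatz u = A x^{2} + B t x + C t^{2} x^{2} + D \cos{\left(t \right)} into the left-hand side.
Derivatives of the ansatz:
  u_x = 2 A x + B t + 2 C t^{2} x
  u_tt = 2 C x^{2} - D \cos{\left(t \right)}
Term by term:
  3·u^2·u_x = 6 A^{3} x^{5} + 15 A^{2} B t x^{4} + 18 A^{2} C t^{2} x^{5} + 12 A^{2} D x^{3} \cos{\left(t \right)} + 12 A B^{2} t^{2} x^{3} + 30 A B C t^{3} x^{4} + 18 A B D t x^{2} \cos{\left(t \right)} + 18 A C^{2} t^{4} x^{5} + 24 A C D t^{2} x^{3} \cos{\left(t \right)} + 6 A D^{2} x \cos^{2}{\left(t \right)} + 3 B^{3} t^{3} x^{2} + 12 B^{2} C t^{4} x^{3} + 6 B^{2} D t^{2} x \cos{\left(t \right)} + 15 B C^{2} t^{5} x^{4} + 18 B C D t^{3} x^{2} \cos{\left(t \right)} + 3 B D^{2} t \cos^{2}{\left(t \right)} + 6 C^{3} t^{6} x^{5} + 12 C^{2} D t^{4} x^{3} \cos{\left(t \right)} + 6 C D^{2} t^{2} x \cos^{2}{\left(t \right)}
  2/3·u·u_tt = \frac{4 A C x^{4}}{3} - \frac{2 A D x^{2} \cos{\left(t \right)}}{3} + \frac{4 B C t x^{3}}{3} - \frac{2 B D t x \cos{\left(t \right)}}{3} + \frac{4 C^{2} t^{2} x^{4}}{3} - \frac{2 C D t^{2} x^{2} \cos{\left(t \right)}}{3} + \frac{4 C D x^{2} \cos{\left(t \right)}}{3} - \frac{2 D^{2} \cos^{2}{\left(t \right)}}{3}
Sum these and collect like terms in the independent variables.
This must equal f(x, t) identically; expanded, f = 6 t^{6} x^{5} - 45 t^{5} x^{4} - 54 t^{4} x^{5} + 36 t^{4} x^{3} \cos{\left(t \right)} + 108 t^{4} x^{3} + 270 t^{3} x^{4} - 162 t^{3} x^{2} \cos{\left(t \right)} - 81 t^{3} x^{2} + 162 t^{2} x^{5} + \frac{4 t^{2} x^{4}}{3} - 216 t^{2} x^{3} \cos{\left(t \right)} - 324 t^{2} x^{3} - 2 t^{2} x^{2} \cos{\left(t \right)} + 54 t^{2} x \cos^{2}{\left(t \right)} + 162 t^{2} x \cos{\left(t \right)} - 405 t x^{4} - 4 t x^{3} + 486 t x^{2} \cos{\left(t \right)} + 6 t x \cos{\left(t \right)} - 81 t \cos^{2}{\left(t \right)} - 162 x^{5} - 4 x^{4} + 324 x^{3} \cos{\left(t \right)} + 10 x^{2} \cos{\left(t \right)} - 162 x \cos^{2}{\left(t \right)} - 6 \cos^{2}{\left(t \right)}.
Matching coefficients of the independent functions:
(each divided by its leading coefficient; functions giving the same equation are listed together)
  [x^{4}]:  A C + 3 = 0
  [x^{5}]:  A^{3} + 27 = 0
  [t x^{3}]:  B C + 3 = 0
  [t x^{4}]:  A^{2} B + 27 = 0
  [t \cos^{2}{\left(t \right)}]:  B D^{2} + 27 = 0
  [t^{2} x^{3}]:  A B^{2} + 27 = 0
  [t^{2} x^{4}]:  C^{2} - 1 = 0
  [t^{2} x^{5}]:  A^{2} C - 9 = 0
  [t^{3} x^{2}]:  B^{3} + 27 = 0
  [t^{3} x^{4}]:  A B C - 9 = 0
  [t^{4} x^{3}]:  B^{2} C - 9 = 0
  [t^{4} x^{5}]:  A C^{2} + 3 = 0
  [t^{5} x^{4}]:  B C^{2} + 3 = 0
  [t^{6} x^{5}]:  C^{3} - 1 = 0
  [x \cos^{2}{\left(t \right)}]:  A D^{2} + 27 = 0
  [x^{2} \cos{\left(t \right)}]:  A D - 2 C D + 15 = 0
  [x^{3} \cos{\left(t \right)}]:  A^{2} D - 27 = 0
  [t x \cos{\left(t \right)}]:  B D + 9 = 0
  [t x^{2} \cos{\left(t \right)}]:  A B D - 27 = 0
  [t^{2} x \cos{\left(t \right)}]:  B^{2} D - 27 = 0
  [t^{2} x \cos^{2}{\left(t \right)}]:  C D^{2} - 9 = 0
  [t^{2} x^{2} \cos{\left(t \right)}]:  C D - 3 = 0
  [t^{2} x^{3} \cos{\left(t \right)}]:  A C D + 9 = 0
  [t^{3} x^{2} \cos{\left(t \right)}]:  B C D + 9 = 0
  [t^{4} x^{3} \cos{\left(t \right)}]:  C^{2} D - 3 = 0
  [\cos^{2}{\left(t \right)}]:  D^{2} - 9 = 0
Solving: A = -3, B = -3, C = 1, D = 3.
Check against the point condition:
  u(0, 0) = 3  ⟹  D = 3  ✓
Hence u(x, t) = t^{2} x^{2} - 3 t x - 3 x^{2} + 3 \cos{\left(t \right)}.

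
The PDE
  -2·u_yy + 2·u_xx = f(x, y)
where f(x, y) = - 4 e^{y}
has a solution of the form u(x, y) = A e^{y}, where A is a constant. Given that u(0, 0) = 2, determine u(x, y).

Substitute the ansatz u = A e^{y} into the left-hand side.
Derivatives of the ansatz:
  u_yy = A e^{y}
  u_xx = 0
Term by term:
  -2·u_yy = - 2 A e^{y}
  2·u_xx = 0
So the left-hand side equals
  - 2 A e^{y}
This must equal f(x, y) = - 4 e^{y} identically.
Matching coefficients of the independent functions:
  [e^{y}]:  - 2 A = -4
Solving: A = 2.
Check against the point condition:
  u(0, 0) = 2  ⟹  A = 2  ✓
Hence u(x, y) = 2 e^{y}.

Answer: u(x, y) = 2 e^{y}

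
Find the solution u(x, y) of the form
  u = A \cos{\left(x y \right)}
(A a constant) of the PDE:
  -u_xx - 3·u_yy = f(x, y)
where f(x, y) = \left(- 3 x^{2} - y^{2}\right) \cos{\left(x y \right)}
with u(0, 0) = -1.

Substitute the ansatz u = A \cos{\left(x y \right)} into the left-hand side.
Derivatives of the ansatz:
  u_xx = - A y^{2} \cos{\left(x y \right)}
  u_yy = - A x^{2} \cos{\left(x y \right)}
Term by term:
  -u_xx = A y^{2} \cos{\left(x y \right)}
  -3·u_yy = 3 A x^{2} \cos{\left(x y \right)}
So the left-hand side equals
  3 A x^{2} \cos{\left(x y \right)} + A y^{2} \cos{\left(x y \right)}
This must equal f(x, y) identically; expanded, f = - 3 x^{2} \cos{\left(x y \right)} - y^{2} \cos{\left(x y \right)}.
Matching coefficients of the independent functions:
  [x^{2} \cos{\left(x y \right)}]:  3 A = -3
  [y^{2} \cos{\left(x y \right)}]:  A = -1
Solving: A = -1.
Check against the point condition:
  u(0, 0) = -1  ⟹  A = -1  ✓
Hence u(x, y) = - \cos{\left(x y \right)}.

Answer: u(x, y) = - \cos{\left(x y \right)}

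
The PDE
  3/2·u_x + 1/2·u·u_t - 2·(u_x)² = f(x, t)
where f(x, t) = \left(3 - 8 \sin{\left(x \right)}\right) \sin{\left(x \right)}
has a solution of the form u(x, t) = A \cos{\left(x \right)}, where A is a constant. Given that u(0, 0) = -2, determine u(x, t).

Substitute the ansatz u = A \cos{\left(x \right)} into the left-hand side.
Derivatives of the ansatz:
  u_x = - A \sin{\left(x \right)}
  u_t = 0
Term by term:
  3/2·u_x = - \frac{3 A \sin{\left(x \right)}}{2}
  1/2·u·u_t = 0
  -2·(u_x)² = - 2 A^{2} \sin^{2}{\left(x \right)}
So the left-hand side equals
  - 2 A^{2} \sin^{2}{\left(x \right)} - \frac{3 A \sin{\left(x \right)}}{2}
This must equal f(x, t) identically; expanded, f = - 8 \sin^{2}{\left(x \right)} + 3 \sin{\left(x \right)}.
Matching coefficients of the independent functions:
  [\sin{\left(x \right)}]:  - \frac{3 A}{2} = 3
  [\sin^{2}{\left(x \right)}]:  - 2 A^{2} = -8
Solving: A = -2.
Check against the point condition:
  u(0, 0) = -2  ⟹  A = -2  ✓
Hence u(x, t) = - 2 \cos{\left(x \right)}.

Answer: u(x, t) = - 2 \cos{\left(x \right)}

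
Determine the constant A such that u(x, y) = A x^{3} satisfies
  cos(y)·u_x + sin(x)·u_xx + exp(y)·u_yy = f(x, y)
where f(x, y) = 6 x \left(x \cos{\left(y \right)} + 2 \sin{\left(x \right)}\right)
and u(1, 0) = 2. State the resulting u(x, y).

Substitute the ansatz u = A x^{3} into the left-hand side.
Derivatives of the ansatz:
  u_x = 3 A x^{2}
  u_xx = 6 A x
  u_yy = 0
Term by term:
  cos(y)·u_x = 3 A x^{2} \cos{\left(y \right)}
  sin(x)·u_xx = 6 A x \sin{\left(x \right)}
  exp(y)·u_yy = 0
So the left-hand side equals
  3 A x^{2} \cos{\left(y \right)} + 6 A x \sin{\left(x \right)}
This must equal f(x, y) identically; expanded, f = 6 x^{2} \cos{\left(y \right)} + 12 x \sin{\left(x \right)}.
Matching coefficients of the independent functions:
  [x \sin{\left(x \right)}]:  6 A = 12
  [x^{2} \cos{\left(y \right)}]:  3 A = 6
Solving: A = 2.
Check against the point condition:
  u(1, 0) = 2  ⟹  A = 2  ✓
Hence u(x, y) = 2 x^{3}.

Answer: u(x, y) = 2 x^{3}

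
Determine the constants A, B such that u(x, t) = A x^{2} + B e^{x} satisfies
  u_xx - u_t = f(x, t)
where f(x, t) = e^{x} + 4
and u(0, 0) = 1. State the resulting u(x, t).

Substitute the ansatz u = A x^{2} + B e^{x} into the left-hand side.
Derivatives of the ansatz:
  u_xx = 2 A + B e^{x}
  u_t = 0
Term by term:
  u_xx = 2 A + B e^{x}
  -u_t = 0
So the left-hand side equals
  2 A + B e^{x}
This must equal f(x, t) = e^{x} + 4 identically.
Matching coefficients of the independent functions:
  [constant term]:  2 A = 4
  [e^{x}]:  B = 1
Solving: A = 2, B = 1.
Check against the point condition:
  u(0, 0) = 1  ⟹  B = 1  ✓
Hence u(x, t) = 2 x^{2} + e^{x}.

Answer: u(x, t) = 2 x^{2} + e^{x}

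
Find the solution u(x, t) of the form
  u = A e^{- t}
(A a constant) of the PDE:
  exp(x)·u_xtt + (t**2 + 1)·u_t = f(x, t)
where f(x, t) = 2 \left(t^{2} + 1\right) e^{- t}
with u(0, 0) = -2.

Substitute the ansatz u = A e^{- t} into the left-hand side.
Derivatives of the ansatz:
  u_xtt = 0
  u_t = - A e^{- t}
Term by term:
  exp(x)·u_xtt = 0
  (t**2 + 1)·u_t = - A t^{2} e^{- t} - A e^{- t}
So the left-hand side equals
  - A t^{2} e^{- t} - A e^{- t}
This must equal f(x, t) identically; expanded, f = 2 t^{2} e^{- t} + 2 e^{- t}.
Matching coefficients of the independent functions:
  [t^{2} e^{- t}, e^{- t}]:  - A = 2
Solving: A = -2.
Check against the point condition:
  u(0, 0) = -2  ⟹  A = -2  ✓
Hence u(x, t) = - 2 e^{- t}.

Answer: u(x, t) = - 2 e^{- t}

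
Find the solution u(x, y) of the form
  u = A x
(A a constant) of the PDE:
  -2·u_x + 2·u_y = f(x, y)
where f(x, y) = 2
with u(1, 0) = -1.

Answer: u(x, y) = - x

Derivation:
Substitute the ansatz u = A x into the left-hand side.
Derivatives of the ansatz:
  u_x = A
  u_y = 0
Term by term:
  -2·u_x = - 2 A
  2·u_y = 0
So the left-hand side equals
  - 2 A
This must equal f(x, y) = 2 identically.
Matching coefficients of the independent functions:
  [constant term]:  - 2 A = 2
Solving: A = -1.
Check against the point condition:
  u(1, 0) = -1  ⟹  A = -1  ✓
Hence u(x, y) = - x.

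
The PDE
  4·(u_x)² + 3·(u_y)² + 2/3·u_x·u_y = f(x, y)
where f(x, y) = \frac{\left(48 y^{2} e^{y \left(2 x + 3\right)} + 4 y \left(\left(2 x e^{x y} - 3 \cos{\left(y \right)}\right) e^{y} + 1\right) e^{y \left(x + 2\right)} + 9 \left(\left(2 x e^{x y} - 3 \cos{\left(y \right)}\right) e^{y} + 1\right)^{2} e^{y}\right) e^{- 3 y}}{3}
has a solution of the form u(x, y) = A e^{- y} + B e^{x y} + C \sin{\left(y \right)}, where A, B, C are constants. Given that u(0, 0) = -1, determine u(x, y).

Substitute the ansatz u = A e^{- y} + B e^{x y} + C \sin{\left(y \right)} into the left-hand side.
Derivatives of the ansatz:
  u_x = B y e^{x y}
  u_y = - A e^{- y} + B x e^{x y} + C \cos{\left(y \right)}
Term by term:
  4·(u_x)² = 4 B^{2} y^{2} e^{2 x y}
  3·(u_y)² = 3 A^{2} e^{- 2 y} - 6 A B x e^{- y} e^{x y} - 6 A C e^{- y} \cos{\left(y \right)} + 3 B^{2} x^{2} e^{2 x y} + 6 B C x e^{x y} \cos{\left(y \right)} + 3 C^{2} \cos^{2}{\left(y \right)}
  2/3·u_x·u_y = - \frac{2 A B y e^{- y} e^{x y}}{3} + \frac{2 B^{2} x y e^{2 x y}}{3} + \frac{2 B C y e^{x y} \cos{\left(y \right)}}{3}
So the left-hand side equals
  3 A^{2} e^{- 2 y} - 6 A B x e^{- y} e^{x y} - \frac{2 A B y e^{- y} e^{x y}}{3} - 6 A C e^{- y} \cos{\left(y \right)} + 3 B^{2} x^{2} e^{2 x y} + \frac{2 B^{2} x y e^{2 x y}}{3} + 4 B^{2} y^{2} e^{2 x y} + 6 B C x e^{x y} \cos{\left(y \right)} + \frac{2 B C y e^{x y} \cos{\left(y \right)}}{3} + 3 C^{2} \cos^{2}{\left(y \right)}
This must equal f(x, y) identically; expanded, f = 12 x^{2} e^{2 x y} + \frac{8 x y e^{2 x y}}{3} - 36 x e^{x y} \cos{\left(y \right)} + 12 x e^{- y} e^{x y} + 16 y^{2} e^{2 x y} - 4 y e^{x y} \cos{\left(y \right)} + \frac{4 y e^{- y} e^{x y}}{3} + 27 \cos^{2}{\left(y \right)} - 18 e^{- y} \cos{\left(y \right)} + 3 e^{- 2 y}.
Matching coefficients of the independent functions:
  [x^{2} e^{2 x y}]:  3 B^{2} = 12
  [y^{2} e^{2 x y}]:  4 B^{2} = 16
  [e^{- y} \cos{\left(y \right)}]:  - 6 A C = -18
  [x y e^{2 x y}]:  \frac{2 B^{2}}{3} = \frac{8}{3}
  [x e^{- y} e^{x y}]:  - 6 A B = 12
  [x e^{x y} \cos{\left(y \right)}]:  6 B C = -36
  [y e^{- y} e^{x y}]:  - \frac{2 A B}{3} = \frac{4}{3}
  [y e^{x y} \cos{\left(y \right)}]:  \frac{2 B C}{3} = -4
  [e^{- 2 y}]:  3 A^{2} = 3
  [\cos^{2}{\left(y \right)}]:  3 C^{2} = 27
These equations allow (A, B, C) = (-1, 2, -3) or (1, -2, 3).
Impose the point condition(s):
  u(0, 0) = -1  ⟹  A + B = -1
Only A = 1, B = -2, C = 3 satisfies everything.
Hence u(x, y) = - 2 e^{x y} + 3 \sin{\left(y \right)} + e^{- y}.

Answer: u(x, y) = - 2 e^{x y} + 3 \sin{\left(y \right)} + e^{- y}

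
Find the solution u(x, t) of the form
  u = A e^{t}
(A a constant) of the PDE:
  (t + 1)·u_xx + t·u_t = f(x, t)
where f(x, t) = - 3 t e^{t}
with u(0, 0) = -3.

Substitute the ansatz u = A e^{t} into the left-hand side.
Derivatives of the ansatz:
  u_xx = 0
  u_t = A e^{t}
Term by term:
  (t + 1)·u_xx = 0
  t·u_t = A t e^{t}
So the left-hand side equals
  A t e^{t}
This must equal f(x, t) = - 3 t e^{t} identically.
Matching coefficients of the independent functions:
  [t e^{t}]:  A = -3
Solving: A = -3.
Check against the point condition:
  u(0, 0) = -3  ⟹  A = -3  ✓
Hence u(x, t) = - 3 e^{t}.

Answer: u(x, t) = - 3 e^{t}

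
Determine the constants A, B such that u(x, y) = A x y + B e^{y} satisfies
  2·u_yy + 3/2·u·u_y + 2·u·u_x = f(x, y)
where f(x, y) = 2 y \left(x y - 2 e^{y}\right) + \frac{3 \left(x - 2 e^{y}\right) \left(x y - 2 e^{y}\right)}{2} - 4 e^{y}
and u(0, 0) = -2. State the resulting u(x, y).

Substitute the ansatz u = A x y + B e^{y} into the left-hand side.
Derivatives of the ansatz:
  u_yy = B e^{y}
  u_y = A x + B e^{y}
  u_x = A y
Term by term:
  2·u_yy = 2 B e^{y}
  3/2·u·u_y = \frac{3 A^{2} x^{2} y}{2} + \frac{3 A B x y e^{y}}{2} + \frac{3 A B x e^{y}}{2} + \frac{3 B^{2} e^{2 y}}{2}
  2·u·u_x = 2 A^{2} x y^{2} + 2 A B y e^{y}
So the left-hand side equals
  \frac{3 A^{2} x^{2} y}{2} + 2 A^{2} x y^{2} + \frac{3 A B x y e^{y}}{2} + \frac{3 A B x e^{y}}{2} + 2 A B y e^{y} + \frac{3 B^{2} e^{2 y}}{2} + 2 B e^{y}
This must equal f(x, y) identically; expanded, f = \frac{3 x^{2} y}{2} + 2 x y^{2} - 3 x y e^{y} - 3 x e^{y} - 4 y e^{y} + 6 e^{2 y} - 4 e^{y}.
Matching coefficients of the independent functions:
  [x y^{2}]:  2 A^{2} = 2
  [x e^{y}, x y e^{y}]:  \frac{3 A B}{2} = -3
  [x^{2} y]:  \frac{3 A^{2}}{2} = \frac{3}{2}
  [y e^{y}]:  2 A B = -4
  [e^{y}]:  2 B = -4
  [e^{2 y}]:  \frac{3 B^{2}}{2} = 6
Solving: A = 1, B = -2.
Check against the point condition:
  u(0, 0) = -2  ⟹  B = -2  ✓
Hence u(x, y) = x y - 2 e^{y}.

Answer: u(x, y) = x y - 2 e^{y}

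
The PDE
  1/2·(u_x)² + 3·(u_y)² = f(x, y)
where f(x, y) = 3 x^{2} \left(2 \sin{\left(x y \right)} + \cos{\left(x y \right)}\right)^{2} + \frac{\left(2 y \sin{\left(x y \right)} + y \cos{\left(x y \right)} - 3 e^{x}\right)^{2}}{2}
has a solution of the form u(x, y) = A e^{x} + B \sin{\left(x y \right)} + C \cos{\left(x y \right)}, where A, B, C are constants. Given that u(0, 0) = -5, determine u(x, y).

Substitute the ansatz u = A e^{x} + B \sin{\left(x y \right)} + C \cos{\left(x y \right)} into the left-hand side.
Derivatives of the ansatz:
  u_x = A e^{x} + B y \cos{\left(x y \right)} - C y \sin{\left(x y \right)}
  u_y = B x \cos{\left(x y \right)} - C x \sin{\left(x y \right)}
Term by term:
  1/2·(u_x)² = \frac{A^{2} e^{2 x}}{2} + A B y e^{x} \cos{\left(x y \right)} - A C y e^{x} \sin{\left(x y \right)} + \frac{B^{2} y^{2} \cos^{2}{\left(x y \right)}}{2} - B C y^{2} \sin{\left(x y \right)} \cos{\left(x y \right)} + \frac{C^{2} y^{2} \sin^{2}{\left(x y \right)}}{2}
  3·(u_y)² = 3 B^{2} x^{2} \cos^{2}{\left(x y \right)} - 6 B C x^{2} \sin{\left(x y \right)} \cos{\left(x y \right)} + 3 C^{2} x^{2} \sin^{2}{\left(x y \right)}
So the left-hand side equals
  \frac{A^{2} e^{2 x}}{2} + A B y e^{x} \cos{\left(x y \right)} - A C y e^{x} \sin{\left(x y \right)} + 3 B^{2} x^{2} \cos^{2}{\left(x y \right)} + \frac{B^{2} y^{2} \cos^{2}{\left(x y \right)}}{2} - 6 B C x^{2} \sin{\left(x y \right)} \cos{\left(x y \right)} - B C y^{2} \sin{\left(x y \right)} \cos{\left(x y \right)} + 3 C^{2} x^{2} \sin^{2}{\left(x y \right)} + \frac{C^{2} y^{2} \sin^{2}{\left(x y \right)}}{2}
This must equal f(x, y) identically; expanded, f = 12 x^{2} \sin^{2}{\left(x y \right)} + 12 x^{2} \sin{\left(x y \right)} \cos{\left(x y \right)} + 3 x^{2} \cos^{2}{\left(x y \right)} + 2 y^{2} \sin^{2}{\left(x y \right)} + 2 y^{2} \sin{\left(x y \right)} \cos{\left(x y \right)} + \frac{y^{2} \cos^{2}{\left(x y \right)}}{2} - 6 y e^{x} \sin{\left(x y \right)} - 3 y e^{x} \cos{\left(x y \right)} + \frac{9 e^{2 x}}{2}.
Matching coefficients of the independent functions:
  [x^{2} \sin^{2}{\left(x y \right)}]:  3 C^{2} = 12
  [x^{2} \cos^{2}{\left(x y \right)}]:  3 B^{2} = 3
  [y^{2} \sin^{2}{\left(x y \right)}]:  \frac{C^{2}}{2} = 2
  [y^{2} \cos^{2}{\left(x y \right)}]:  \frac{B^{2}}{2} = \frac{1}{2}
  [x^{2} \sin{\left(x y \right)} \cos{\left(x y \right)}]:  - 6 B C = 12
  [y e^{x} \sin{\left(x y \right)}]:  - A C = -6
  [y e^{x} \cos{\left(x y \right)}]:  A B = -3
  [y^{2} \sin{\left(x y \right)} \cos{\left(x y \right)}]:  - B C = 2
  [e^{2 x}]:  \frac{A^{2}}{2} = \frac{9}{2}
These equations allow (A, B, C) = (-3, 1, -2) or (3, -1, 2).
Impose the point condition(s):
  u(0, 0) = -5  ⟹  A + C = -5
Only A = -3, B = 1, C = -2 satisfies everything.
Hence u(x, y) = - 3 e^{x} + \sin{\left(x y \right)} - 2 \cos{\left(x y \right)}.

Answer: u(x, y) = - 3 e^{x} + \sin{\left(x y \right)} - 2 \cos{\left(x y \right)}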